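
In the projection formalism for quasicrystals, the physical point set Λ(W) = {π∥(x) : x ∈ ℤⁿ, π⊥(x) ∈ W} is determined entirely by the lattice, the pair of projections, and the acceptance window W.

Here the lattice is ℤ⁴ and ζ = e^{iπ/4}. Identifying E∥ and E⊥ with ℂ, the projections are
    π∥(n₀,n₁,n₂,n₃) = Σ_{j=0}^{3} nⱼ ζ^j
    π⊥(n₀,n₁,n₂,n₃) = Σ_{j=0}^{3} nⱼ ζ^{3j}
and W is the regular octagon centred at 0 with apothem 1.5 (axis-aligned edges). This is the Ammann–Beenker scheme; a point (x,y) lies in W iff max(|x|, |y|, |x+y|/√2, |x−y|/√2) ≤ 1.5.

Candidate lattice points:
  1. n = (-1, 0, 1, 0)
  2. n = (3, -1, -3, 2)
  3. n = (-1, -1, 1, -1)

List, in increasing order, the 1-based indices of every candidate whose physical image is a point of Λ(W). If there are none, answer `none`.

1

π⊥(n) = n₀ + n₁ζ³ + n₂ζ⁶ + n₃ζ⁹ where ζ = e^{iπ/4}.
#1 (-1, 0, 1, 0): internal (-1.000000, -1.000000); octagon support 1.414214 vs apothem 1.5 → ∈ W
#2 (3, -1, -3, 2): internal (5.121320, 3.707107); octagon support 6.242641 vs apothem 1.5 → ∉ W
#3 (-1, -1, 1, -1): internal (-1.000000, -2.414214); octagon support 2.414214 vs apothem 1.5 → ∉ W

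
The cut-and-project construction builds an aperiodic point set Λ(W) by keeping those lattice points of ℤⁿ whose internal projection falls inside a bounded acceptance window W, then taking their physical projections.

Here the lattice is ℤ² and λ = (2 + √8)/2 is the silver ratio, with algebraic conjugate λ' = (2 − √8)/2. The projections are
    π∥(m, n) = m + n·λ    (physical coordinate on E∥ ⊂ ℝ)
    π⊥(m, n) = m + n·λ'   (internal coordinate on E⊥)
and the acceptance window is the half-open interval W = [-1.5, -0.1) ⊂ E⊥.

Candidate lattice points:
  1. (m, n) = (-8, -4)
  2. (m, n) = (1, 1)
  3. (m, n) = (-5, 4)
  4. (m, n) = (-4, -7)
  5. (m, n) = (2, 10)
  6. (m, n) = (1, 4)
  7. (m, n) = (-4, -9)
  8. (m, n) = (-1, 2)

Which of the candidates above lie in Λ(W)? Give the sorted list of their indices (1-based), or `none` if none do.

4, 6, 7

λ' = (2−√8)/2 ≈ -0.4142.
candidate 1: (m,n)=(-8,-4) → π∥ = -8-4·λ ≈ -17.6569, π⊥ = -8-4·λ' ≈ -6.3431 ∉ [-1.5, -0.1) ⇒ out
candidate 2: (m,n)=(1,1) → π∥ = 1+1·λ ≈ 3.4142, π⊥ = 1+1·λ' ≈ 0.5858 ∉ [-1.5, -0.1) ⇒ out
candidate 3: (m,n)=(-5,4) → π∥ = -5+4·λ ≈ 4.6569, π⊥ = -5+4·λ' ≈ -6.6569 ∉ [-1.5, -0.1) ⇒ out
candidate 4: (m,n)=(-4,-7) → π∥ = -4-7·λ ≈ -20.8995, π⊥ = -4-7·λ' ≈ -1.1005 ∈ [-1.5, -0.1) ⇒ IN Λ
candidate 5: (m,n)=(2,10) → π∥ = 2+10·λ ≈ 26.1421, π⊥ = 2+10·λ' ≈ -2.1421 ∉ [-1.5, -0.1) ⇒ out
candidate 6: (m,n)=(1,4) → π∥ = 1+4·λ ≈ 10.6569, π⊥ = 1+4·λ' ≈ -0.6569 ∈ [-1.5, -0.1) ⇒ IN Λ
candidate 7: (m,n)=(-4,-9) → π∥ = -4-9·λ ≈ -25.7279, π⊥ = -4-9·λ' ≈ -0.2721 ∈ [-1.5, -0.1) ⇒ IN Λ
candidate 8: (m,n)=(-1,2) → π∥ = -1+2·λ ≈ 3.8284, π⊥ = -1+2·λ' ≈ -1.8284 ∉ [-1.5, -0.1) ⇒ out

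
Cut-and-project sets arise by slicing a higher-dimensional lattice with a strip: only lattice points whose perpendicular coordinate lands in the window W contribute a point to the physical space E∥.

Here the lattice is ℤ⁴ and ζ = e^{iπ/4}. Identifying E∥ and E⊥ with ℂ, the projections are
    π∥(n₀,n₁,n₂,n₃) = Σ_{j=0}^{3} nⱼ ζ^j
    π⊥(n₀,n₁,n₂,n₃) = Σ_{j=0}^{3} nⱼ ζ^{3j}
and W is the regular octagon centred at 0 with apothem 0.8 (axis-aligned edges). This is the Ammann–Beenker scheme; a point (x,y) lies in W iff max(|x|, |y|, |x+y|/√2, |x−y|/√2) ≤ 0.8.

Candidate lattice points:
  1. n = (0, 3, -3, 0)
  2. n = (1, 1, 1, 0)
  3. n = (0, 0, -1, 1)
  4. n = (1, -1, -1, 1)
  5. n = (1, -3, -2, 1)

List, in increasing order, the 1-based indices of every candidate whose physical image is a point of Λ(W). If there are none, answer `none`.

π⊥(n) = n₀ + n₁ζ³ + n₂ζ⁶ + n₃ζ⁹ where ζ = e^{iπ/4}.
#1 (0, 3, -3, 0): internal (-2.121320, 5.121320); octagon support 5.121320 vs apothem 0.8 → ∉ W
#2 (1, 1, 1, 0): internal (0.292893, -0.292893); octagon support 0.414214 vs apothem 0.8 → ∈ W
#3 (0, 0, -1, 1): internal (0.707107, 1.707107); octagon support 1.707107 vs apothem 0.8 → ∉ W
#4 (1, -1, -1, 1): internal (2.414214, 1.000000); octagon support 2.414214 vs apothem 0.8 → ∉ W
#5 (1, -3, -2, 1): internal (3.828427, 0.585786); octagon support 3.828427 vs apothem 0.8 → ∉ W

2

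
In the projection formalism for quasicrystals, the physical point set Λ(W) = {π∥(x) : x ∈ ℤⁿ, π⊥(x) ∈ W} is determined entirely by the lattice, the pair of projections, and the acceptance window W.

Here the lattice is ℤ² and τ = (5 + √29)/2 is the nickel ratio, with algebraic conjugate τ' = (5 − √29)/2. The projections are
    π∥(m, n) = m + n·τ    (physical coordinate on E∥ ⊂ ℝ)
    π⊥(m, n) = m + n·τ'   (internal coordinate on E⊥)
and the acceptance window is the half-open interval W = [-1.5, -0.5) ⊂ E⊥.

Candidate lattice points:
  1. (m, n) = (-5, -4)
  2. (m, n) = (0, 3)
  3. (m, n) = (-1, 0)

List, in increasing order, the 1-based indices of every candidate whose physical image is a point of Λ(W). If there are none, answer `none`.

2, 3

τ' = (5−√29)/2 ≈ -0.19258.
#1 (-5,-4): internal coord -5 + (-4)·τ' = -4.22967; -4.22967 ∉ [-1.5, -0.5) → out
#2 (0,3): internal coord 0 + (3)·τ' = -0.57775; -0.57775 ∈ [-1.5, -0.5) → IN Λ
#3 (-1,0): internal coord -1 + (0)·τ' = -1.00000; -1.00000 ∈ [-1.5, -0.5) → IN Λ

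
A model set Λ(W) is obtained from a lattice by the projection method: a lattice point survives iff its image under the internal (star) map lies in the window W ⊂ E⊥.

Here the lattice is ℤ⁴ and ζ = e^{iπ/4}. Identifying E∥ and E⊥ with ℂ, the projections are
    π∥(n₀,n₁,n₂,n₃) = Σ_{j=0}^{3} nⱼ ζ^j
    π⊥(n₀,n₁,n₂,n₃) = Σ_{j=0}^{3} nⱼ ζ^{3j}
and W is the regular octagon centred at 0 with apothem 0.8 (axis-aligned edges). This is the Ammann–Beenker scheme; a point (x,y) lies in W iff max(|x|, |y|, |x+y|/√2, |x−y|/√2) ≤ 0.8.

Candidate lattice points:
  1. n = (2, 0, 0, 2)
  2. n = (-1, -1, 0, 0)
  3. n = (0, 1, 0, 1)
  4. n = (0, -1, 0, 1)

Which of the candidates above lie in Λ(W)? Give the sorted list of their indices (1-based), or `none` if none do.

With ζ = e^{iπ/4} the internal vectors are ζ^0,ζ^3,ζ^6,ζ^9.
candidate 1: n = (2, 0, 0, 2) → π⊥ ≈ (+3.414214, +1.414214); max(|x|,|y|,|x±y|/√2) = 3.414214 > 0.8 ⇒ ∉ W
candidate 2: n = (-1, -1, 0, 0) → π⊥ ≈ (-0.292893, -0.707107); max(|x|,|y|,|x±y|/√2) = 0.707107 ≤ 0.8 ⇒ ∈ W
candidate 3: n = (0, 1, 0, 1) → π⊥ ≈ (+0.000000, +1.414214); max(|x|,|y|,|x±y|/√2) = 1.414214 > 0.8 ⇒ ∉ W
candidate 4: n = (0, -1, 0, 1) → π⊥ ≈ (+1.414214, +0.000000); max(|x|,|y|,|x±y|/√2) = 1.414214 > 0.8 ⇒ ∉ W

2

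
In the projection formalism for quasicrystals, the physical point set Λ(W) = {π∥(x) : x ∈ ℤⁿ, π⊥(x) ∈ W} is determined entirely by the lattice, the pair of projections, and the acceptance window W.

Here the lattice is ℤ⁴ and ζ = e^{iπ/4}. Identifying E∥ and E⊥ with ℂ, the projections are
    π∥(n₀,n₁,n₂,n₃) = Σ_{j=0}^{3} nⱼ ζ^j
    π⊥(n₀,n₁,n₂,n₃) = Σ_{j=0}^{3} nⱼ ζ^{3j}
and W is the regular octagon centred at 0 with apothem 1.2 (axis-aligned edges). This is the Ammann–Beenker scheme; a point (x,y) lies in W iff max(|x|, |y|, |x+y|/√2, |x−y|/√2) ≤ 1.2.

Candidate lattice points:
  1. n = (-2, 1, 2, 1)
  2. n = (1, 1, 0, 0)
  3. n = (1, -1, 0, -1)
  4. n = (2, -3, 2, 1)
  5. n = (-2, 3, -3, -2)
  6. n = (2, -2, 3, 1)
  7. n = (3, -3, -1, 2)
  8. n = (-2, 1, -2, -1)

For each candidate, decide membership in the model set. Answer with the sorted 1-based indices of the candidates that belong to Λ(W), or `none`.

π⊥(n) = n₀ + n₁ζ³ + n₂ζ⁶ + n₃ζ⁹ where ζ = e^{iπ/4}.
#1 (-2, 1, 2, 1): internal (-2.0000, -0.5858); octagon support 2.0000 vs apothem 1.2 → ∉ W
#2 (1, 1, 0, 0): internal (0.2929, 0.7071); octagon support 0.7071 vs apothem 1.2 → ∈ W
#3 (1, -1, 0, -1): internal (1.0000, -1.4142); octagon support 1.7071 vs apothem 1.2 → ∉ W
#4 (2, -3, 2, 1): internal (4.8284, -3.4142); octagon support 5.8284 vs apothem 1.2 → ∉ W
#5 (-2, 3, -3, -2): internal (-5.5355, 3.7071); octagon support 6.5355 vs apothem 1.2 → ∉ W
#6 (2, -2, 3, 1): internal (4.1213, -3.7071); octagon support 5.5355 vs apothem 1.2 → ∉ W
#7 (3, -3, -1, 2): internal (6.5355, 0.2929); octagon support 6.5355 vs apothem 1.2 → ∉ W
#8 (-2, 1, -2, -1): internal (-3.4142, 2.0000); octagon support 3.8284 vs apothem 1.2 → ∉ W

2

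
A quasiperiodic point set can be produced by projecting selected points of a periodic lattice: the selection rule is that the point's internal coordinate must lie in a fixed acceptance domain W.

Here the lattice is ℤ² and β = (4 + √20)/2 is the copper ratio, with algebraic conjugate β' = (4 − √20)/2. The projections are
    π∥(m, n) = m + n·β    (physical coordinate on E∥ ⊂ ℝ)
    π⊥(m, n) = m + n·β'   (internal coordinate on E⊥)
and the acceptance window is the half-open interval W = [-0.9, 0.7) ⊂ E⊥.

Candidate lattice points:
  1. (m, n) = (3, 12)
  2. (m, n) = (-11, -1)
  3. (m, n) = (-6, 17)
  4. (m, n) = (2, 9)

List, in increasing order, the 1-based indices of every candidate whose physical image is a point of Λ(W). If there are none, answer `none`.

Compute β' = (4−√20)/2 = -0.2361, so π⊥(m,n) = m -0.2361·n.
[1] lift (3,12): star map gives 0.1672; window check -0.9 ≤ 0.1672 < 0.7 is true → IN Λ
[2] lift (-11,-1): star map gives -10.7639; window check -0.9 ≤ -10.7639 < 0.7 is false → out
[3] lift (-6,17): star map gives -10.0132; window check -0.9 ≤ -10.0132 < 0.7 is false → out
[4] lift (2,9): star map gives -0.1246; window check -0.9 ≤ -0.1246 < 0.7 is true → IN Λ

1, 4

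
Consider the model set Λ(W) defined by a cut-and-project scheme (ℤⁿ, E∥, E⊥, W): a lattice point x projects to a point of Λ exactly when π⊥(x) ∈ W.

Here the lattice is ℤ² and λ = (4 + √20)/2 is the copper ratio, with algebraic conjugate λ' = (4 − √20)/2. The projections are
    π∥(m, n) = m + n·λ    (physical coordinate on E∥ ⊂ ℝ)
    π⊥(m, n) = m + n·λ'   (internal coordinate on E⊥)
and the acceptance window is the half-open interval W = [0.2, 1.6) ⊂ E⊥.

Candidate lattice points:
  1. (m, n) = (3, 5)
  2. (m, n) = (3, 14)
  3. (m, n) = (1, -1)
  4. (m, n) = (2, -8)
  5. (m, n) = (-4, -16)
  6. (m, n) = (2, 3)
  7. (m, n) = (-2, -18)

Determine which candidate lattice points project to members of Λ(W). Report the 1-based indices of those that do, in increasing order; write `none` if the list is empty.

3, 6

λ' = (4−√20)/2 ≈ -0.236068.
#1 (3,5): internal coord 3 + (5)·λ' = +1.819660; +1.819660 ∉ [0.2, 1.6) → out
#2 (3,14): internal coord 3 + (14)·λ' = -0.304952; -0.304952 ∉ [0.2, 1.6) → out
#3 (1,-1): internal coord 1 + (-1)·λ' = +1.236068; +1.236068 ∈ [0.2, 1.6) → IN Λ
#4 (2,-8): internal coord 2 + (-8)·λ' = +3.888544; +3.888544 ∉ [0.2, 1.6) → out
#5 (-4,-16): internal coord -4 + (-16)·λ' = -0.222912; -0.222912 ∉ [0.2, 1.6) → out
#6 (2,3): internal coord 2 + (3)·λ' = +1.291796; +1.291796 ∈ [0.2, 1.6) → IN Λ
#7 (-2,-18): internal coord -2 + (-18)·λ' = +2.249224; +2.249224 ∉ [0.2, 1.6) → out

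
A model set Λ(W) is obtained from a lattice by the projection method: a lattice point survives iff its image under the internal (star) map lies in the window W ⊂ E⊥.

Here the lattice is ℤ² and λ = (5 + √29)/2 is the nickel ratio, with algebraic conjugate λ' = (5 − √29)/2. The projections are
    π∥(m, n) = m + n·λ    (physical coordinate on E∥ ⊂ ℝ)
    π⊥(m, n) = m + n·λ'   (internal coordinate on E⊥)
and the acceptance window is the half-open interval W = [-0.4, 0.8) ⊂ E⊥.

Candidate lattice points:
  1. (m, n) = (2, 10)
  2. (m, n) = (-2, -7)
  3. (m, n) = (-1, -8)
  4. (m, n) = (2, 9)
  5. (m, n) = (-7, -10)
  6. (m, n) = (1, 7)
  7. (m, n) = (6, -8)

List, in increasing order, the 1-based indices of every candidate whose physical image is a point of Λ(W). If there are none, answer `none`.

λ' = (5−√29)/2 ≈ -0.192582.
#1 (2,10): internal coord 2 + (10)·λ' = +0.074176; +0.074176 ∈ [-0.4, 0.8) → IN Λ
#2 (-2,-7): internal coord -2 + (-7)·λ' = -0.651923; -0.651923 ∉ [-0.4, 0.8) → out
#3 (-1,-8): internal coord -1 + (-8)·λ' = +0.540659; +0.540659 ∈ [-0.4, 0.8) → IN Λ
#4 (2,9): internal coord 2 + (9)·λ' = +0.266758; +0.266758 ∈ [-0.4, 0.8) → IN Λ
#5 (-7,-10): internal coord -7 + (-10)·λ' = -5.074176; -5.074176 ∉ [-0.4, 0.8) → out
#6 (1,7): internal coord 1 + (7)·λ' = -0.348077; -0.348077 ∈ [-0.4, 0.8) → IN Λ
#7 (6,-8): internal coord 6 + (-8)·λ' = +7.540659; +7.540659 ∉ [-0.4, 0.8) → out

1, 3, 4, 6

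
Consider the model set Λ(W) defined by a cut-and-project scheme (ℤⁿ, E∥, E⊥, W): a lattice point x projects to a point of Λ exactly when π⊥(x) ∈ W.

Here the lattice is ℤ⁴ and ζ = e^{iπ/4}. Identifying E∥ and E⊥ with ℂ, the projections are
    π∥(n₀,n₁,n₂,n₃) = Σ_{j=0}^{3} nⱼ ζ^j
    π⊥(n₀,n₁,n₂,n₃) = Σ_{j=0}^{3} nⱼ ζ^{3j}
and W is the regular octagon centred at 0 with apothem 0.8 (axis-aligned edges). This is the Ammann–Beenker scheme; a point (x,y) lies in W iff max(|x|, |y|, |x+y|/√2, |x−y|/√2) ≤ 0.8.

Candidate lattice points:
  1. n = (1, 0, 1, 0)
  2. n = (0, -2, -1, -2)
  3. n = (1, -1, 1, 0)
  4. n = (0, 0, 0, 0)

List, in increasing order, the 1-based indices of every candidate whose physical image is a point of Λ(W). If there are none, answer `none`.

π⊥(n) = n₀ + n₁ζ³ + n₂ζ⁶ + n₃ζ⁹ where ζ = e^{iπ/4}.
#1 (1, 0, 1, 0): internal (1.000000, -1.000000); octagon support 1.414214 vs apothem 0.8 → ∉ W
#2 (0, -2, -1, -2): internal (0.000000, -1.828427); octagon support 1.828427 vs apothem 0.8 → ∉ W
#3 (1, -1, 1, 0): internal (1.707107, -1.707107); octagon support 2.414214 vs apothem 0.8 → ∉ W
#4 (0, 0, 0, 0): internal (0.000000, 0.000000); octagon support 0.000000 vs apothem 0.8 → ∈ W

4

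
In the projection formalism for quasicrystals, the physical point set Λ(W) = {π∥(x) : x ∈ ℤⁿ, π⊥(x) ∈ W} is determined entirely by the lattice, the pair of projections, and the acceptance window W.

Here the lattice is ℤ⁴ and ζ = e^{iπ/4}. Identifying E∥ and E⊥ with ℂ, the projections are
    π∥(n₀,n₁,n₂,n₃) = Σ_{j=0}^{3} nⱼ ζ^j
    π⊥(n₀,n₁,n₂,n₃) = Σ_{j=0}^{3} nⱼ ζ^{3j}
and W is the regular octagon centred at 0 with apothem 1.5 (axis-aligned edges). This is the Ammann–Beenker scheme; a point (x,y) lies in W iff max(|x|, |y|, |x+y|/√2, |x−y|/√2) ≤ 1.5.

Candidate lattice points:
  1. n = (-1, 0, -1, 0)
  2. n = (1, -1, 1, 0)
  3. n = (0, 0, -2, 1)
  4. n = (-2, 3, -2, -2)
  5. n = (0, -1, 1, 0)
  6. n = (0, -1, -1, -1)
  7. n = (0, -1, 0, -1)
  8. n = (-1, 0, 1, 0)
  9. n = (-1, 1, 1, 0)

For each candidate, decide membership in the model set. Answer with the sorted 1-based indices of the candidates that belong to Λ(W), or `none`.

1, 6, 7, 8

With ζ = e^{iπ/4} the internal vectors are ζ^0,ζ^3,ζ^6,ζ^9.
candidate 1: n = (-1, 0, -1, 0) → π⊥ ≈ (-1.0000, +1.0000); max(|x|,|y|,|x±y|/√2) = 1.4142 ≤ 1.5 ⇒ ∈ W
candidate 2: n = (1, -1, 1, 0) → π⊥ ≈ (+1.7071, -1.7071); max(|x|,|y|,|x±y|/√2) = 2.4142 > 1.5 ⇒ ∉ W
candidate 3: n = (0, 0, -2, 1) → π⊥ ≈ (+0.7071, +2.7071); max(|x|,|y|,|x±y|/√2) = 2.7071 > 1.5 ⇒ ∉ W
candidate 4: n = (-2, 3, -2, -2) → π⊥ ≈ (-5.5355, +2.7071); max(|x|,|y|,|x±y|/√2) = 5.8284 > 1.5 ⇒ ∉ W
candidate 5: n = (0, -1, 1, 0) → π⊥ ≈ (+0.7071, -1.7071); max(|x|,|y|,|x±y|/√2) = 1.7071 > 1.5 ⇒ ∉ W
candidate 6: n = (0, -1, -1, -1) → π⊥ ≈ (+0.0000, -0.4142); max(|x|,|y|,|x±y|/√2) = 0.4142 ≤ 1.5 ⇒ ∈ W
candidate 7: n = (0, -1, 0, -1) → π⊥ ≈ (+0.0000, -1.4142); max(|x|,|y|,|x±y|/√2) = 1.4142 ≤ 1.5 ⇒ ∈ W
candidate 8: n = (-1, 0, 1, 0) → π⊥ ≈ (-1.0000, -1.0000); max(|x|,|y|,|x±y|/√2) = 1.4142 ≤ 1.5 ⇒ ∈ W
candidate 9: n = (-1, 1, 1, 0) → π⊥ ≈ (-1.7071, -0.2929); max(|x|,|y|,|x±y|/√2) = 1.7071 > 1.5 ⇒ ∉ W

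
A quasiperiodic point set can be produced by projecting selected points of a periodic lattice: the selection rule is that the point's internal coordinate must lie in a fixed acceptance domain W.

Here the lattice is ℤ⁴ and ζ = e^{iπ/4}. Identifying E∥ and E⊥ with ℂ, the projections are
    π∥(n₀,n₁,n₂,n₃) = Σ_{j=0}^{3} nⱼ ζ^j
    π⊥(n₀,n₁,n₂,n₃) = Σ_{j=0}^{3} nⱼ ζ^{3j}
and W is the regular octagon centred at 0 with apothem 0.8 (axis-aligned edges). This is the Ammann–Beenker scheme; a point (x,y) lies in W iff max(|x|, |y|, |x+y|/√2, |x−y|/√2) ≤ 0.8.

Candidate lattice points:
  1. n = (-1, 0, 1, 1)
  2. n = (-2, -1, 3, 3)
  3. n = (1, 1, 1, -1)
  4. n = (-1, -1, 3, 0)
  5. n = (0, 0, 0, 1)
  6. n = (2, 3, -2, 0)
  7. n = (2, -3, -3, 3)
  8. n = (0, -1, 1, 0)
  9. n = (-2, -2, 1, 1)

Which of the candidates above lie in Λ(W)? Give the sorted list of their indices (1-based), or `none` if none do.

1

π⊥(n) = n₀ + n₁ζ³ + n₂ζ⁶ + n₃ζ⁹ where ζ = e^{iπ/4}.
candidate 1: n = (-1, 0, 1, 1) → π⊥ ≈ (-0.2929, -0.2929); max(|x|,|y|,|x±y|/√2) = 0.4142 ≤ 0.8 ⇒ ∈ W
candidate 2: n = (-2, -1, 3, 3) → π⊥ ≈ (+0.8284, -1.5858); max(|x|,|y|,|x±y|/√2) = 1.7071 > 0.8 ⇒ ∉ W
candidate 3: n = (1, 1, 1, -1) → π⊥ ≈ (-0.4142, -1.0000); max(|x|,|y|,|x±y|/√2) = 1.0000 > 0.8 ⇒ ∉ W
candidate 4: n = (-1, -1, 3, 0) → π⊥ ≈ (-0.2929, -3.7071); max(|x|,|y|,|x±y|/√2) = 3.7071 > 0.8 ⇒ ∉ W
candidate 5: n = (0, 0, 0, 1) → π⊥ ≈ (+0.7071, +0.7071); max(|x|,|y|,|x±y|/√2) = 1.0000 > 0.8 ⇒ ∉ W
candidate 6: n = (2, 3, -2, 0) → π⊥ ≈ (-0.1213, +4.1213); max(|x|,|y|,|x±y|/√2) = 4.1213 > 0.8 ⇒ ∉ W
candidate 7: n = (2, -3, -3, 3) → π⊥ ≈ (+6.2426, +3.0000); max(|x|,|y|,|x±y|/√2) = 6.5355 > 0.8 ⇒ ∉ W
candidate 8: n = (0, -1, 1, 0) → π⊥ ≈ (+0.7071, -1.7071); max(|x|,|y|,|x±y|/√2) = 1.7071 > 0.8 ⇒ ∉ W
candidate 9: n = (-2, -2, 1, 1) → π⊥ ≈ (+0.1213, -1.7071); max(|x|,|y|,|x±y|/√2) = 1.7071 > 0.8 ⇒ ∉ W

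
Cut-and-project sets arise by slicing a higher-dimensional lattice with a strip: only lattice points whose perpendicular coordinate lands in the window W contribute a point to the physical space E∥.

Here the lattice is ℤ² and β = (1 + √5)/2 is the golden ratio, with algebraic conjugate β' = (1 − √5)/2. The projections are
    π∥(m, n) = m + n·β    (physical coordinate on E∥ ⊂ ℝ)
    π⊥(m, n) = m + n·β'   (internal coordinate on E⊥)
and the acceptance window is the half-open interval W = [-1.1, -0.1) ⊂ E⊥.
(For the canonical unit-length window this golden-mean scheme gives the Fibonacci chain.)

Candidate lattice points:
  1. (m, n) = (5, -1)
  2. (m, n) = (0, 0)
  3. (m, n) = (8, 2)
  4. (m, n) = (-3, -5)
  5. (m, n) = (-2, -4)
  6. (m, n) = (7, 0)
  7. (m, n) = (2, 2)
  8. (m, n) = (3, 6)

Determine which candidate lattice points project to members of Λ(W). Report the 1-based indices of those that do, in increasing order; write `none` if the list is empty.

8

β' = (1−√5)/2 ≈ -0.6180.
[1] lift (5,-1): star map gives 5.6180; window check -1.1 ≤ 5.6180 < -0.1 is false → out
[2] lift (0,0): star map gives 0.0000; window check -1.1 ≤ 0.0000 < -0.1 is false → out
[3] lift (8,2): star map gives 6.7639; window check -1.1 ≤ 6.7639 < -0.1 is false → out
[4] lift (-3,-5): star map gives 0.0902; window check -1.1 ≤ 0.0902 < -0.1 is false → out
[5] lift (-2,-4): star map gives 0.4721; window check -1.1 ≤ 0.4721 < -0.1 is false → out
[6] lift (7,0): star map gives 7.0000; window check -1.1 ≤ 7.0000 < -0.1 is false → out
[7] lift (2,2): star map gives 0.7639; window check -1.1 ≤ 0.7639 < -0.1 is false → out
[8] lift (3,6): star map gives -0.7082; window check -1.1 ≤ -0.7082 < -0.1 is true → IN Λ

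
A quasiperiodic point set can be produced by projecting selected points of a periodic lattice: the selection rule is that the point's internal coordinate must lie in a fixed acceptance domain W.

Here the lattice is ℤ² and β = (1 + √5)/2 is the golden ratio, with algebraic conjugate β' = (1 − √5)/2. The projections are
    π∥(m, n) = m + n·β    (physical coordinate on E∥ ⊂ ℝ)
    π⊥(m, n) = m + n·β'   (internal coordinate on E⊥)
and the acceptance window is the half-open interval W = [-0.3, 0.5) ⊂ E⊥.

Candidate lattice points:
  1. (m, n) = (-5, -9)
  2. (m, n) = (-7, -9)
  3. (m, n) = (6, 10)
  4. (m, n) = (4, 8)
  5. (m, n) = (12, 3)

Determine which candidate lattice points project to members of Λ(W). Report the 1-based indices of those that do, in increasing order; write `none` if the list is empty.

Compute β' = (1−√5)/2 = -0.618034, so π⊥(m,n) = m -0.618034·n.
#1 (-5,-9): internal coord -5 + (-9)·β' = +0.562306; +0.562306 ∉ [-0.3, 0.5) → out
#2 (-7,-9): internal coord -7 + (-9)·β' = -1.437694; -1.437694 ∉ [-0.3, 0.5) → out
#3 (6,10): internal coord 6 + (10)·β' = -0.180340; -0.180340 ∈ [-0.3, 0.5) → IN Λ
#4 (4,8): internal coord 4 + (8)·β' = -0.944272; -0.944272 ∉ [-0.3, 0.5) → out
#5 (12,3): internal coord 12 + (3)·β' = +10.145898; +10.145898 ∉ [-0.3, 0.5) → out

3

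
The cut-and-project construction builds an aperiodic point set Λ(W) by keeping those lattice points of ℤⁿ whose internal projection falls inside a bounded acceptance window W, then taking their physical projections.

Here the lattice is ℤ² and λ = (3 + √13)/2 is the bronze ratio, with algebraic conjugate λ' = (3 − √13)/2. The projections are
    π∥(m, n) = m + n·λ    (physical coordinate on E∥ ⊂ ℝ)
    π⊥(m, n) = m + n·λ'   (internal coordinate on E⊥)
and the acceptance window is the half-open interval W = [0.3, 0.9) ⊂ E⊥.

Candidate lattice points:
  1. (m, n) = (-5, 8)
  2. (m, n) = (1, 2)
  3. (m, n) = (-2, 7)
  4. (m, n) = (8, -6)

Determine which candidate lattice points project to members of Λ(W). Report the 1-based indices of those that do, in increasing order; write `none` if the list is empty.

Compute λ' = (3−√13)/2 = -0.30278, so π⊥(m,n) = m -0.30278·n.
candidate 1: (m,n)=(-5,8) → π∥ = -5+8·λ ≈ 21.42221, π⊥ = -5+8·λ' ≈ -7.42221 ∉ [0.3, 0.9) ⇒ out
candidate 2: (m,n)=(1,2) → π∥ = 1+2·λ ≈ 7.60555, π⊥ = 1+2·λ' ≈ 0.39445 ∈ [0.3, 0.9) ⇒ IN Λ
candidate 3: (m,n)=(-2,7) → π∥ = -2+7·λ ≈ 21.11943, π⊥ = -2+7·λ' ≈ -4.11943 ∉ [0.3, 0.9) ⇒ out
candidate 4: (m,n)=(8,-6) → π∥ = 8-6·λ ≈ -11.81665, π⊥ = 8-6·λ' ≈ 9.81665 ∉ [0.3, 0.9) ⇒ out

2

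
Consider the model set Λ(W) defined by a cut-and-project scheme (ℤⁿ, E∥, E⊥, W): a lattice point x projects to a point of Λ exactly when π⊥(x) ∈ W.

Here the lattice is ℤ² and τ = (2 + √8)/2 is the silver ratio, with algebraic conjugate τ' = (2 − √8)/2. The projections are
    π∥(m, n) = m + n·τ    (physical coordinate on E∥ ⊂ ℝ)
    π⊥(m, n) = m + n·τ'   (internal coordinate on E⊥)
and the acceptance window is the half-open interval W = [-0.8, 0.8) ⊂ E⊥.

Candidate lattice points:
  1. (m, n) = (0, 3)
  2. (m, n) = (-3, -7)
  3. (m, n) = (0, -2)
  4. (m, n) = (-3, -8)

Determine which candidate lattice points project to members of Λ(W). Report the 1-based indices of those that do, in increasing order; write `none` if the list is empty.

2, 4

Numerically τ ≈ 2.4142 and τ' = −1/τ ≈ -0.4142.
candidate 1: (m,n)=(0,3) → π∥ = 0+3·τ ≈ 7.2426, π⊥ = 0+3·τ' ≈ -1.2426 ∉ [-0.8, 0.8) ⇒ out
candidate 2: (m,n)=(-3,-7) → π∥ = -3-7·τ ≈ -19.8995, π⊥ = -3-7·τ' ≈ -0.1005 ∈ [-0.8, 0.8) ⇒ IN Λ
candidate 3: (m,n)=(0,-2) → π∥ = 0-2·τ ≈ -4.8284, π⊥ = 0-2·τ' ≈ 0.8284 ∉ [-0.8, 0.8) ⇒ out
candidate 4: (m,n)=(-3,-8) → π∥ = -3-8·τ ≈ -22.3137, π⊥ = -3-8·τ' ≈ 0.3137 ∈ [-0.8, 0.8) ⇒ IN Λ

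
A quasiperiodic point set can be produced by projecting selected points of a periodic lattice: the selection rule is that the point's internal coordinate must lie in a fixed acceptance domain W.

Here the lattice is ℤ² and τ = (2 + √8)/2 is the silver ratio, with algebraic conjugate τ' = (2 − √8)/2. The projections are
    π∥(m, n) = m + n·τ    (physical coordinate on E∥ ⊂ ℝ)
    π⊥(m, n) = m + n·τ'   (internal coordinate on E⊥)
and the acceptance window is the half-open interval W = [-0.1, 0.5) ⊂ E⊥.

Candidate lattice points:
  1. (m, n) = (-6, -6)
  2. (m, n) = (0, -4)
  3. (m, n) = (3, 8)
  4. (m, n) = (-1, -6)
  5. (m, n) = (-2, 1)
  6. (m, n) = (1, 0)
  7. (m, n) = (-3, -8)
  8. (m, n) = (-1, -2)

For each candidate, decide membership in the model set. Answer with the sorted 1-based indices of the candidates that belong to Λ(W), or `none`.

7

τ' = (2−√8)/2 ≈ -0.4142.
candidate 1: (m,n)=(-6,-6) → π∥ = -6-6·τ ≈ -20.4853, π⊥ = -6-6·τ' ≈ -3.5147 ∉ [-0.1, 0.5) ⇒ out
candidate 2: (m,n)=(0,-4) → π∥ = 0-4·τ ≈ -9.6569, π⊥ = 0-4·τ' ≈ 1.6569 ∉ [-0.1, 0.5) ⇒ out
candidate 3: (m,n)=(3,8) → π∥ = 3+8·τ ≈ 22.3137, π⊥ = 3+8·τ' ≈ -0.3137 ∉ [-0.1, 0.5) ⇒ out
candidate 4: (m,n)=(-1,-6) → π∥ = -1-6·τ ≈ -15.4853, π⊥ = -1-6·τ' ≈ 1.4853 ∉ [-0.1, 0.5) ⇒ out
candidate 5: (m,n)=(-2,1) → π∥ = -2+1·τ ≈ 0.4142, π⊥ = -2+1·τ' ≈ -2.4142 ∉ [-0.1, 0.5) ⇒ out
candidate 6: (m,n)=(1,0) → π∥ = 1+0·τ ≈ 1.0000, π⊥ = 1+0·τ' ≈ 1.0000 ∉ [-0.1, 0.5) ⇒ out
candidate 7: (m,n)=(-3,-8) → π∥ = -3-8·τ ≈ -22.3137, π⊥ = -3-8·τ' ≈ 0.3137 ∈ [-0.1, 0.5) ⇒ IN Λ
candidate 8: (m,n)=(-1,-2) → π∥ = -1-2·τ ≈ -5.8284, π⊥ = -1-2·τ' ≈ -0.1716 ∉ [-0.1, 0.5) ⇒ out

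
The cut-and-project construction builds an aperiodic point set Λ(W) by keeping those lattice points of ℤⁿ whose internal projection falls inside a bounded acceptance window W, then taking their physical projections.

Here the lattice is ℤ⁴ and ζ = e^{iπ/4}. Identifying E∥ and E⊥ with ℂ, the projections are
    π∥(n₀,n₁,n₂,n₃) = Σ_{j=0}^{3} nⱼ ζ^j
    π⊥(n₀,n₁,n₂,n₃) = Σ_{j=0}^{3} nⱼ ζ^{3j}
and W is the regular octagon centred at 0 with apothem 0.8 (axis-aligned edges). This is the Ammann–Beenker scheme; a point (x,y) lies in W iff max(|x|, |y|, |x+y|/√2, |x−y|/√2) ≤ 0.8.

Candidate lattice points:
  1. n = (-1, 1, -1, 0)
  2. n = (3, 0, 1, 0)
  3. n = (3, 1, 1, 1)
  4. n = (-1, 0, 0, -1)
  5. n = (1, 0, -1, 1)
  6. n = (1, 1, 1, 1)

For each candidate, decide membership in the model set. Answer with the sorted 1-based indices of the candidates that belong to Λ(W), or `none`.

With ζ = e^{iπ/4} the internal vectors are ζ^0,ζ^3,ζ^6,ζ^9.
candidate 1: n = (-1, 1, -1, 0) → π⊥ ≈ (-1.7071, +1.7071); max(|x|,|y|,|x±y|/√2) = 2.4142 > 0.8 ⇒ ∉ W
candidate 2: n = (3, 0, 1, 0) → π⊥ ≈ (+3.0000, -1.0000); max(|x|,|y|,|x±y|/√2) = 3.0000 > 0.8 ⇒ ∉ W
candidate 3: n = (3, 1, 1, 1) → π⊥ ≈ (+3.0000, +0.4142); max(|x|,|y|,|x±y|/√2) = 3.0000 > 0.8 ⇒ ∉ W
candidate 4: n = (-1, 0, 0, -1) → π⊥ ≈ (-1.7071, -0.7071); max(|x|,|y|,|x±y|/√2) = 1.7071 > 0.8 ⇒ ∉ W
candidate 5: n = (1, 0, -1, 1) → π⊥ ≈ (+1.7071, +1.7071); max(|x|,|y|,|x±y|/√2) = 2.4142 > 0.8 ⇒ ∉ W
candidate 6: n = (1, 1, 1, 1) → π⊥ ≈ (+1.0000, +0.4142); max(|x|,|y|,|x±y|/√2) = 1.0000 > 0.8 ⇒ ∉ W

none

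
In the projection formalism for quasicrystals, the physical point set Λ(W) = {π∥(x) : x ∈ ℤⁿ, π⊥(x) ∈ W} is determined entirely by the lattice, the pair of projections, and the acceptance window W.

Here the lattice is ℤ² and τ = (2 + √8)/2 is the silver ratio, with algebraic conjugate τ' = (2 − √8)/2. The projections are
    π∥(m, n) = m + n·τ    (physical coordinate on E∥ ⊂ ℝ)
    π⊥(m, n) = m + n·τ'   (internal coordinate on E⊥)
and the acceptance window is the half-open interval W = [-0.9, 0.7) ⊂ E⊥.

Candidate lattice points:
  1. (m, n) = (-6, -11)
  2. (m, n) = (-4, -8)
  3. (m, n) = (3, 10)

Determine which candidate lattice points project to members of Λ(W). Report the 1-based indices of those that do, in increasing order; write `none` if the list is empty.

Numerically τ ≈ 2.4142 and τ' = −1/τ ≈ -0.4142.
#1 (-6,-11): internal coord -6 + (-11)·τ' = -1.4437; -1.4437 ∉ [-0.9, 0.7) → out
#2 (-4,-8): internal coord -4 + (-8)·τ' = -0.6863; -0.6863 ∈ [-0.9, 0.7) → IN Λ
#3 (3,10): internal coord 3 + (10)·τ' = -1.1421; -1.1421 ∉ [-0.9, 0.7) → out

2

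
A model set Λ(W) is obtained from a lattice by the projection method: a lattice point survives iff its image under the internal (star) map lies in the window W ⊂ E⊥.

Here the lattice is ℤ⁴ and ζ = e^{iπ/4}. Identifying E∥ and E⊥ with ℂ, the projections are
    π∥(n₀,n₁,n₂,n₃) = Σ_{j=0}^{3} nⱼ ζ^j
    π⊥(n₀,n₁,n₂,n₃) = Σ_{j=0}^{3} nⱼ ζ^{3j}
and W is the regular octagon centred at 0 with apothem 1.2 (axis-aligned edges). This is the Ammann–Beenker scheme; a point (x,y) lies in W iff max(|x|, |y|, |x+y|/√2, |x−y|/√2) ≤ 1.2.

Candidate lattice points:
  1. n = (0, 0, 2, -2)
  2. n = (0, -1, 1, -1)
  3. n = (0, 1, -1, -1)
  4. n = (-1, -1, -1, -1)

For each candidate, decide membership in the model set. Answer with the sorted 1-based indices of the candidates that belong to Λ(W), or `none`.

4

With ζ = e^{iπ/4} the internal vectors are ζ^0,ζ^3,ζ^6,ζ^9.
#1 (0, 0, 2, -2): internal (-1.4142, -3.4142); octagon support 3.4142 vs apothem 1.2 → ∉ W
#2 (0, -1, 1, -1): internal (0.0000, -2.4142); octagon support 2.4142 vs apothem 1.2 → ∉ W
#3 (0, 1, -1, -1): internal (-1.4142, 1.0000); octagon support 1.7071 vs apothem 1.2 → ∉ W
#4 (-1, -1, -1, -1): internal (-1.0000, -0.4142); octagon support 1.0000 vs apothem 1.2 → ∈ W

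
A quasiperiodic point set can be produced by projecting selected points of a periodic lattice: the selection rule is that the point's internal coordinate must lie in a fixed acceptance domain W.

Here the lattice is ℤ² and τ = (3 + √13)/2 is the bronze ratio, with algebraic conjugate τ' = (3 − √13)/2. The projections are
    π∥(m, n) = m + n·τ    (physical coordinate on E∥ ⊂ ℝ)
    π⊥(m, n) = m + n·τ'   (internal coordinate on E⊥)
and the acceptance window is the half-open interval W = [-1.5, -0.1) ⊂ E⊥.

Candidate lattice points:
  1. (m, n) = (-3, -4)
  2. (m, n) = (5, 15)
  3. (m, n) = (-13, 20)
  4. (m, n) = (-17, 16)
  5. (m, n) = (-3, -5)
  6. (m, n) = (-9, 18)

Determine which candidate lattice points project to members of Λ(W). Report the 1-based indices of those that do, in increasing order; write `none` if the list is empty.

5

Compute τ' = (3−√13)/2 = -0.3028, so π⊥(m,n) = m -0.3028·n.
[1] lift (-3,-4): star map gives -1.7889; window check -1.5 ≤ -1.7889 < -0.1 is false → out
[2] lift (5,15): star map gives 0.4584; window check -1.5 ≤ 0.4584 < -0.1 is false → out
[3] lift (-13,20): star map gives -19.0555; window check -1.5 ≤ -19.0555 < -0.1 is false → out
[4] lift (-17,16): star map gives -21.8444; window check -1.5 ≤ -21.8444 < -0.1 is false → out
[5] lift (-3,-5): star map gives -1.4861; window check -1.5 ≤ -1.4861 < -0.1 is true → IN Λ
[6] lift (-9,18): star map gives -14.4500; window check -1.5 ≤ -14.4500 < -0.1 is false → out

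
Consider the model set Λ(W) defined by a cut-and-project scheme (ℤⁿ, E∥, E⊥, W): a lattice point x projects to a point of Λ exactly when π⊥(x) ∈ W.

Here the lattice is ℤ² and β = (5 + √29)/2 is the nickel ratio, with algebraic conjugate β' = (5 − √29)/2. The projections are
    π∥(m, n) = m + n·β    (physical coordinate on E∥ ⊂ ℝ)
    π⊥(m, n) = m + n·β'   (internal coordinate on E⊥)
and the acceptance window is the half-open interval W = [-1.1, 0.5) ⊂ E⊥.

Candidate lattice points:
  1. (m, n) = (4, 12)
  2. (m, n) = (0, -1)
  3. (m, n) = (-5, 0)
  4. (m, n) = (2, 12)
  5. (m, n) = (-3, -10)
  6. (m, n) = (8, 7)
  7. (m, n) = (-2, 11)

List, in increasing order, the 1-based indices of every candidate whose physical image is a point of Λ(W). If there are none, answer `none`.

2, 4, 5

Compute β' = (5−√29)/2 = -0.19258, so π⊥(m,n) = m -0.19258·n.
#1 (4,12): internal coord 4 + (12)·β' = +1.68901; +1.68901 ∉ [-1.1, 0.5) → out
#2 (0,-1): internal coord 0 + (-1)·β' = +0.19258; +0.19258 ∈ [-1.1, 0.5) → IN Λ
#3 (-5,0): internal coord -5 + (0)·β' = -5.00000; -5.00000 ∉ [-1.1, 0.5) → out
#4 (2,12): internal coord 2 + (12)·β' = -0.31099; -0.31099 ∈ [-1.1, 0.5) → IN Λ
#5 (-3,-10): internal coord -3 + (-10)·β' = -1.07418; -1.07418 ∈ [-1.1, 0.5) → IN Λ
#6 (8,7): internal coord 8 + (7)·β' = +6.65192; +6.65192 ∉ [-1.1, 0.5) → out
#7 (-2,11): internal coord -2 + (11)·β' = -4.11841; -4.11841 ∉ [-1.1, 0.5) → out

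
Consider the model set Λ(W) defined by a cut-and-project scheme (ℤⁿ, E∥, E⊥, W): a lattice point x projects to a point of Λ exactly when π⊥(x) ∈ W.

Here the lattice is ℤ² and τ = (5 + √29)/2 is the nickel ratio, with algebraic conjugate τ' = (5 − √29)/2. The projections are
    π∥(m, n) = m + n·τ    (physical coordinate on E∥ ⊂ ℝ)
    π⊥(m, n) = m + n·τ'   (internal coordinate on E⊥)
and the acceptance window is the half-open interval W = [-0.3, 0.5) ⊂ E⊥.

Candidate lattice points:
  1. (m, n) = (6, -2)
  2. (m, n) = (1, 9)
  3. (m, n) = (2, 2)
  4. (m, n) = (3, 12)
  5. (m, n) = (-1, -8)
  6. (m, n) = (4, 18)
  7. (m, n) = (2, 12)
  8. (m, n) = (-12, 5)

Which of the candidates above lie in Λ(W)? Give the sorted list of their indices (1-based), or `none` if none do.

none

Numerically τ ≈ 5.192582 and τ' = −1/τ ≈ -0.192582.
candidate 1: (m,n)=(6,-2) → π∥ = 6-2·τ ≈ -4.385165, π⊥ = 6-2·τ' ≈ 6.385165 ∉ [-0.3, 0.5) ⇒ out
candidate 2: (m,n)=(1,9) → π∥ = 1+9·τ ≈ 47.733242, π⊥ = 1+9·τ' ≈ -0.733242 ∉ [-0.3, 0.5) ⇒ out
candidate 3: (m,n)=(2,2) → π∥ = 2+2·τ ≈ 12.385165, π⊥ = 2+2·τ' ≈ 1.614835 ∉ [-0.3, 0.5) ⇒ out
candidate 4: (m,n)=(3,12) → π∥ = 3+12·τ ≈ 65.310989, π⊥ = 3+12·τ' ≈ 0.689011 ∉ [-0.3, 0.5) ⇒ out
candidate 5: (m,n)=(-1,-8) → π∥ = -1-8·τ ≈ -42.540659, π⊥ = -1-8·τ' ≈ 0.540659 ∉ [-0.3, 0.5) ⇒ out
candidate 6: (m,n)=(4,18) → π∥ = 4+18·τ ≈ 97.466483, π⊥ = 4+18·τ' ≈ 0.533517 ∉ [-0.3, 0.5) ⇒ out
candidate 7: (m,n)=(2,12) → π∥ = 2+12·τ ≈ 64.310989, π⊥ = 2+12·τ' ≈ -0.310989 ∉ [-0.3, 0.5) ⇒ out
candidate 8: (m,n)=(-12,5) → π∥ = -12+5·τ ≈ 13.962912, π⊥ = -12+5·τ' ≈ -12.962912 ∉ [-0.3, 0.5) ⇒ out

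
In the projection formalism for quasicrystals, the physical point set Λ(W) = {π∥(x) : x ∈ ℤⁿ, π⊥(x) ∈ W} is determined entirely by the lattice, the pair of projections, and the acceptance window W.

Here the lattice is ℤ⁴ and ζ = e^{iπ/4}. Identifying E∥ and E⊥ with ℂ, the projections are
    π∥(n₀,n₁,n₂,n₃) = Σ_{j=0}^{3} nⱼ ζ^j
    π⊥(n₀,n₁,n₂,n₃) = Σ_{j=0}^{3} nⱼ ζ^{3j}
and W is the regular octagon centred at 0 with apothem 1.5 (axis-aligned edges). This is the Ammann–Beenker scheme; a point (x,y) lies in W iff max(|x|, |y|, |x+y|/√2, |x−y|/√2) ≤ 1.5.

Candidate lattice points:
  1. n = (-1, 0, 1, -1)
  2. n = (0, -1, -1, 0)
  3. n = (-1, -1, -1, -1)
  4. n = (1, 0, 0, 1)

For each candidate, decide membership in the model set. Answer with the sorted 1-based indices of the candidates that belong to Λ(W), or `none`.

π⊥(n) = n₀ + n₁ζ³ + n₂ζ⁶ + n₃ζ⁹ where ζ = e^{iπ/4}.
candidate 1: n = (-1, 0, 1, -1) → π⊥ ≈ (-1.707107, -1.707107); max(|x|,|y|,|x±y|/√2) = 2.414214 > 1.5 ⇒ ∉ W
candidate 2: n = (0, -1, -1, 0) → π⊥ ≈ (+0.707107, +0.292893); max(|x|,|y|,|x±y|/√2) = 0.707107 ≤ 1.5 ⇒ ∈ W
candidate 3: n = (-1, -1, -1, -1) → π⊥ ≈ (-1.000000, -0.414214); max(|x|,|y|,|x±y|/√2) = 1.000000 ≤ 1.5 ⇒ ∈ W
candidate 4: n = (1, 0, 0, 1) → π⊥ ≈ (+1.707107, +0.707107); max(|x|,|y|,|x±y|/√2) = 1.707107 > 1.5 ⇒ ∉ W

2, 3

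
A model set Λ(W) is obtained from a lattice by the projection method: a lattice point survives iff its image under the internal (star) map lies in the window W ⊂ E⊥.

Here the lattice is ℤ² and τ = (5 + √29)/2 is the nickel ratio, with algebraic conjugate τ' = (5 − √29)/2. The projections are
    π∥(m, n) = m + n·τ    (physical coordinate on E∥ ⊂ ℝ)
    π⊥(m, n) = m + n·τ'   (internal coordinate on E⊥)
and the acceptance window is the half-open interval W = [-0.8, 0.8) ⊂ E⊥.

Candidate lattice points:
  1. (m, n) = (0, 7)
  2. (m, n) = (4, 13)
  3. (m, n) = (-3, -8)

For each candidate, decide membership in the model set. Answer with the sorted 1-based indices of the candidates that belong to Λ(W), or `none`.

none

Compute τ' = (5−√29)/2 = -0.19258, so π⊥(m,n) = m -0.19258·n.
#1 (0,7): internal coord 0 + (7)·τ' = -1.34808; -1.34808 ∉ [-0.8, 0.8) → out
#2 (4,13): internal coord 4 + (13)·τ' = +1.49643; +1.49643 ∉ [-0.8, 0.8) → out
#3 (-3,-8): internal coord -3 + (-8)·τ' = -1.45934; -1.45934 ∉ [-0.8, 0.8) → out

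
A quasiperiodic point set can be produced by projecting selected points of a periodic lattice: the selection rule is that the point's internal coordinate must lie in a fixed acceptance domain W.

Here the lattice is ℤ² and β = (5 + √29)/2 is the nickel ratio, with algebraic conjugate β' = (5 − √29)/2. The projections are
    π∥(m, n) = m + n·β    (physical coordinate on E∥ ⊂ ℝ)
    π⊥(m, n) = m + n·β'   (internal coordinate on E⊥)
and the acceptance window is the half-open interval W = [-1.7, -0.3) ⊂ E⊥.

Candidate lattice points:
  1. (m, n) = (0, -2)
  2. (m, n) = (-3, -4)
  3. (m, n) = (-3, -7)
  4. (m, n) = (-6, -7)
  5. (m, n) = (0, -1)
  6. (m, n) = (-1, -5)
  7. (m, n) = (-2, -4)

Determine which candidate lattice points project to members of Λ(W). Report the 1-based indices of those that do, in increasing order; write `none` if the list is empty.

3, 7

β' = (5−√29)/2 ≈ -0.19258.
candidate 1: (m,n)=(0,-2) → π∥ = 0-2·β ≈ -10.38516, π⊥ = 0-2·β' ≈ 0.38516 ∉ [-1.7, -0.3) ⇒ out
candidate 2: (m,n)=(-3,-4) → π∥ = -3-4·β ≈ -23.77033, π⊥ = -3-4·β' ≈ -2.22967 ∉ [-1.7, -0.3) ⇒ out
candidate 3: (m,n)=(-3,-7) → π∥ = -3-7·β ≈ -39.34808, π⊥ = -3-7·β' ≈ -1.65192 ∈ [-1.7, -0.3) ⇒ IN Λ
candidate 4: (m,n)=(-6,-7) → π∥ = -6-7·β ≈ -42.34808, π⊥ = -6-7·β' ≈ -4.65192 ∉ [-1.7, -0.3) ⇒ out
candidate 5: (m,n)=(0,-1) → π∥ = 0-1·β ≈ -5.19258, π⊥ = 0-1·β' ≈ 0.19258 ∉ [-1.7, -0.3) ⇒ out
candidate 6: (m,n)=(-1,-5) → π∥ = -1-5·β ≈ -26.96291, π⊥ = -1-5·β' ≈ -0.03709 ∉ [-1.7, -0.3) ⇒ out
candidate 7: (m,n)=(-2,-4) → π∥ = -2-4·β ≈ -22.77033, π⊥ = -2-4·β' ≈ -1.22967 ∈ [-1.7, -0.3) ⇒ IN Λ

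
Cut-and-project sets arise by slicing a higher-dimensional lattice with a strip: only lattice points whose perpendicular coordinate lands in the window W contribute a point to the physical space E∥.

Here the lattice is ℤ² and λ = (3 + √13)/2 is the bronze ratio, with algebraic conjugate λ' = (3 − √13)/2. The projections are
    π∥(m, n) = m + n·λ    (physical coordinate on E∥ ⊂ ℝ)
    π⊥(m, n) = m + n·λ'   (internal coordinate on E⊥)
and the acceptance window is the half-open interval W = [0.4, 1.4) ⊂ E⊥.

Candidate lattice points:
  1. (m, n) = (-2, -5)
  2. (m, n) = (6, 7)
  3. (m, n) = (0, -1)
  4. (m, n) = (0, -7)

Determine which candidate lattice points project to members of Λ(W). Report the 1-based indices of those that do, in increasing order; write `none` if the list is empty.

Compute λ' = (3−√13)/2 = -0.3028, so π⊥(m,n) = m -0.3028·n.
candidate 1: (m,n)=(-2,-5) → π∥ = -2-5·λ ≈ -18.5139, π⊥ = -2-5·λ' ≈ -0.4861 ∉ [0.4, 1.4) ⇒ out
candidate 2: (m,n)=(6,7) → π∥ = 6+7·λ ≈ 29.1194, π⊥ = 6+7·λ' ≈ 3.8806 ∉ [0.4, 1.4) ⇒ out
candidate 3: (m,n)=(0,-1) → π∥ = 0-1·λ ≈ -3.3028, π⊥ = 0-1·λ' ≈ 0.3028 ∉ [0.4, 1.4) ⇒ out
candidate 4: (m,n)=(0,-7) → π∥ = 0-7·λ ≈ -23.1194, π⊥ = 0-7·λ' ≈ 2.1194 ∉ [0.4, 1.4) ⇒ out

none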